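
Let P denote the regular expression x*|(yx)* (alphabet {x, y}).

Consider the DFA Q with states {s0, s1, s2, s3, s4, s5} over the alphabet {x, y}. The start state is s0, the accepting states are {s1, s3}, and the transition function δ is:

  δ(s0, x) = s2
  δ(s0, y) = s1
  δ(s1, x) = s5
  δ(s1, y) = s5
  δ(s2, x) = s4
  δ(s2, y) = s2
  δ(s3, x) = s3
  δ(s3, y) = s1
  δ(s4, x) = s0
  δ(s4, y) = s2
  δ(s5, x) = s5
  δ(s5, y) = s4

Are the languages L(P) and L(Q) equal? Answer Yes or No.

No

The empty string ε is accepted by P but rejected by Q.
So L(P) ≠ L(Q).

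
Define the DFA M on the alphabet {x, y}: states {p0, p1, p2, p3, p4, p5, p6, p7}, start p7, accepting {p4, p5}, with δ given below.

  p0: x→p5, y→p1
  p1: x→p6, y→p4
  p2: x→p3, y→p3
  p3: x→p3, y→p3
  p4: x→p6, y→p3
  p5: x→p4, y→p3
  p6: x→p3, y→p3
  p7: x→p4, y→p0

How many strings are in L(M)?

4

The useful subgraph on states {p0, p1, p4, p5, p7} is acyclic, so L(M) is finite; the longest accepting path visits 4 useful states, giving maximum string length 3.
Counting accepting paths from p7 by length: 1 of length 1, 1 of length 2, 2 of length 3. Total 4.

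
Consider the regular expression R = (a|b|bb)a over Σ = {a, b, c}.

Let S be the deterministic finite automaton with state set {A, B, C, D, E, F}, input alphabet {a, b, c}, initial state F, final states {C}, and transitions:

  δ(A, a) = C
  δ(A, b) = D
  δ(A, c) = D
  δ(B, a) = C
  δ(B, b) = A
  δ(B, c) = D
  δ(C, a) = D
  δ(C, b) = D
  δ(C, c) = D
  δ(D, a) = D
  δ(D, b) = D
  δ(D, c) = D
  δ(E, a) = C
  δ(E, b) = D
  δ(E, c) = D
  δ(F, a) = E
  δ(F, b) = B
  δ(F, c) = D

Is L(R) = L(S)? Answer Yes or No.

Converting the expression R to a DFA (subset construction, then merging equivalent states) gives the minimal DFA with states {r0, r1, r2, r3, r4}, start state r0, accepting states {r4} and transitions r0: a→r1, b→r2, c→r3; r1: a→r4, b→r3, c→r3; r2: a→r4, b→r1, c→r3; r3: a→r3, b→r3, c→r3; r4: a→r3, b→r3, c→r3.
Exploring the product automaton R × S from the start pair (r0, F), following both machines on each input symbol, reaches 6 state pairs: (r0, F), (r1, E), (r2, B), (r3, D), (r4, C), (r1, A).
R accepts in {r4} and S accepts in {C}. In every reachable pair the two components are either both accepting — (r4, C) — or both non-accepting, so no string is accepted by exactly one of the machines: L(R) \ L(S) and L(S) \ L(R) are both empty.
Hence every string is accepted by R iff it is accepted by S, and the two languages coincide.

Yes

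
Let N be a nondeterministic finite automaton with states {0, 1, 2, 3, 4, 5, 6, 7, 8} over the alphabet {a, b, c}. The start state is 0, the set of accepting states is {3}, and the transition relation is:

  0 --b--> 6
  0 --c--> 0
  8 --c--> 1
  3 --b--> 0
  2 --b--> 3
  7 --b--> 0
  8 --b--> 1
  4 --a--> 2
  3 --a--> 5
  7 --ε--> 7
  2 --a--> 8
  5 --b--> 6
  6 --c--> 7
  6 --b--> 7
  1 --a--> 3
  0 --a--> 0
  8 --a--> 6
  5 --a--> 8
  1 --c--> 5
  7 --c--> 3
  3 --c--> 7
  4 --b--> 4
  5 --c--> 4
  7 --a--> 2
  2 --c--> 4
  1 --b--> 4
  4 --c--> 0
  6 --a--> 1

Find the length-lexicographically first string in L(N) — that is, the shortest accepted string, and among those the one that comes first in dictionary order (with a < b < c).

baa

A breadth-first search from 0 reaches an accepting state first via the path 0 → 6 → 1 → 3 on input baa.
No string of length < 3 is accepted (BFS exhausts all shorter strings without reaching an accepting state), and baa is the lexicographically least accepting string of length 3.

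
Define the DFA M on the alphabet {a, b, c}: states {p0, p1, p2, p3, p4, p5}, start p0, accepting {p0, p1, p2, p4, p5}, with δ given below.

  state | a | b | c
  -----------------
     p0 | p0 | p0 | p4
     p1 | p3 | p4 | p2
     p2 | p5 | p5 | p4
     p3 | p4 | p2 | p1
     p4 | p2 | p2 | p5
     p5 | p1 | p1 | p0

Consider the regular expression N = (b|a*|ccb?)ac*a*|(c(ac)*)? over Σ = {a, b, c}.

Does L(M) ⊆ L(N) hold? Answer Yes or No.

No

The string b is in L(M) but not in L(N).
So L(M) ⊄ L(N).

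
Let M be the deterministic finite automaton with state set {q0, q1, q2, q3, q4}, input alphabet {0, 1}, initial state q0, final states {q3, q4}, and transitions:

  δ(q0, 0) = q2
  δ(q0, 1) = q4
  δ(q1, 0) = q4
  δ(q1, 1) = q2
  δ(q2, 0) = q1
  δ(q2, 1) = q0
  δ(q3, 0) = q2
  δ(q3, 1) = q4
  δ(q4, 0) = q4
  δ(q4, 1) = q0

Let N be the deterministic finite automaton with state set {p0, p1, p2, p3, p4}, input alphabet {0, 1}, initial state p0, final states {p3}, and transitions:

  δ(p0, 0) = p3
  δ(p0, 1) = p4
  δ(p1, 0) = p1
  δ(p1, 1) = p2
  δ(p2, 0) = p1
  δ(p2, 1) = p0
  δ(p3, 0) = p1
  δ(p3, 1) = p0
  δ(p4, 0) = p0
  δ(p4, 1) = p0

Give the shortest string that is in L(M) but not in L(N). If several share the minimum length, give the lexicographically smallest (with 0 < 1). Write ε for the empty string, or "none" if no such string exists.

The string 1 is accepted by M but not by N.
No shorter string lies in the difference, and 1 is the lexicographically first length-1 string in L(M) \ L(N).

1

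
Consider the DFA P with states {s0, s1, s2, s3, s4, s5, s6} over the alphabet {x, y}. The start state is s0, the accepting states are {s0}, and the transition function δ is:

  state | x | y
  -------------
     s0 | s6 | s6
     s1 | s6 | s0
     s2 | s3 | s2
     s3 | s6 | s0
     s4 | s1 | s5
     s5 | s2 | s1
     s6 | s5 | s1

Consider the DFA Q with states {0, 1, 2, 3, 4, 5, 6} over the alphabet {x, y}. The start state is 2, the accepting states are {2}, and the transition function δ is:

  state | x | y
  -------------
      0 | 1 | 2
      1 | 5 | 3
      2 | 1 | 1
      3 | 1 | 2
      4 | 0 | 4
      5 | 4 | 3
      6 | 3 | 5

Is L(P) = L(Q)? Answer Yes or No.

Exploring the product automaton P × Q from the start pair (s0, 2), following both machines on each input symbol, reaches 6 state pairs: (s0, 2), (s6, 1), (s5, 5), (s1, 3), (s2, 4), (s3, 0).
P accepts in {s0} and Q accepts in {2}. In every reachable pair the two components are either both accepting — (s0, 2) — or both non-accepting, so no string is accepted by exactly one of the machines: L(P) \ L(Q) and L(Q) \ L(P) are both empty.
Hence every string is accepted by P iff it is accepted by Q, and the two languages coincide.

Yes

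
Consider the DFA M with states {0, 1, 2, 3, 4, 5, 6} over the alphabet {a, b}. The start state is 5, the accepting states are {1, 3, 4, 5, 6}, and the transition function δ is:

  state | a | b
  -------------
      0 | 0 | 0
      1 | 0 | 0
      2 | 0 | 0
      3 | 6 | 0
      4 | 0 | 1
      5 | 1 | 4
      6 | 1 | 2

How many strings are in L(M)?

4

The useful subgraph on states {1, 4, 5} is acyclic, so L(M) is finite; the longest accepting path visits 3 useful states, giving maximum string length 2.
Counting accepting paths from 5 by length: 1 of length 0, 2 of length 1, 1 of length 2. Total 4.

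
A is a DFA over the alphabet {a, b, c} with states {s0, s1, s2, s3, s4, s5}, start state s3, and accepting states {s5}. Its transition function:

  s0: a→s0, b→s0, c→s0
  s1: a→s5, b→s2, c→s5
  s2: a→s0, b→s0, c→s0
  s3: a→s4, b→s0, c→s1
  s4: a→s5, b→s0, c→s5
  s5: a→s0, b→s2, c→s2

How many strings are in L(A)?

4

The useful subgraph on states {s1, s3, s4, s5} is acyclic, so L(A) is finite; the longest accepting path visits 3 useful states, giving maximum string length 2.
Counting accepting paths from s3 by length: 4 of length 2. Total 4.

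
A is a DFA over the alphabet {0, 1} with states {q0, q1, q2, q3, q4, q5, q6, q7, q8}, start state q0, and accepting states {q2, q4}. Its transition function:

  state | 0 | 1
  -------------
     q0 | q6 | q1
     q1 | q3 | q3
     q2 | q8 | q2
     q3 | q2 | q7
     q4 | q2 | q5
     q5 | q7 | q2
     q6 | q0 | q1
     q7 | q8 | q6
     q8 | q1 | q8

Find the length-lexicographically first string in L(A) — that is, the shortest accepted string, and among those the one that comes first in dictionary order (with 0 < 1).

A breadth-first search from q0 reaches an accepting state first via the path q0 → q1 → q3 → q2 on input 100.
No string of length < 3 is accepted (BFS exhausts all shorter strings without reaching an accepting state), and 100 is the lexicographically least accepting string of length 3.

100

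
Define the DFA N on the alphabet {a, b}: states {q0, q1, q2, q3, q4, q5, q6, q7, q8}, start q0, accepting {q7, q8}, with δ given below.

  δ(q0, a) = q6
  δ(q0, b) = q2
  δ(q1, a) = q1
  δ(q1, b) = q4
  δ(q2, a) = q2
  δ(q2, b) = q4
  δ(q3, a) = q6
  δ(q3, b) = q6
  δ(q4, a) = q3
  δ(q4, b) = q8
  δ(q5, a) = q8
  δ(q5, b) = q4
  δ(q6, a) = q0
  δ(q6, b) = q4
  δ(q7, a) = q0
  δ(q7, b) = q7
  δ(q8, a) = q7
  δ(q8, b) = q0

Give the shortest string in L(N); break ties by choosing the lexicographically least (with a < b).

abb

A breadth-first search from q0 reaches an accepting state first via the path q0 → q6 → q4 → q8 on input abb.
No string of length < 3 is accepted (BFS exhausts all shorter strings without reaching an accepting state), and abb is the lexicographically least accepting string of length 3.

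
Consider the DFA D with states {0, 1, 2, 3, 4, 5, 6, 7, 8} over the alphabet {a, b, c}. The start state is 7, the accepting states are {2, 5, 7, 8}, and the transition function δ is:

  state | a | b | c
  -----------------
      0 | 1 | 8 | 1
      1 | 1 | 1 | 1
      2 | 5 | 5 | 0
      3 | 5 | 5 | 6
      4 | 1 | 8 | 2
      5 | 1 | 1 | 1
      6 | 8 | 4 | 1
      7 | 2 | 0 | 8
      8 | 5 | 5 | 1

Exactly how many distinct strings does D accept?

The useful subgraph on states {0, 2, 5, 7, 8} is acyclic, so L(D) is finite; the longest accepting path visits 5 useful states, giving maximum string length 4.
Counting accepting paths from 7 by length: 1 of length 0, 2 of length 1, 5 of length 2, 3 of length 3, 2 of length 4. Total 13.

13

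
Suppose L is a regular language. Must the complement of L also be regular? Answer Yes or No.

Yes

Take a complete DFA for L and swap accepting and non-accepting states; the resulting DFA accepts exactly Σ* \ L.
So the regular languages are closed under complement.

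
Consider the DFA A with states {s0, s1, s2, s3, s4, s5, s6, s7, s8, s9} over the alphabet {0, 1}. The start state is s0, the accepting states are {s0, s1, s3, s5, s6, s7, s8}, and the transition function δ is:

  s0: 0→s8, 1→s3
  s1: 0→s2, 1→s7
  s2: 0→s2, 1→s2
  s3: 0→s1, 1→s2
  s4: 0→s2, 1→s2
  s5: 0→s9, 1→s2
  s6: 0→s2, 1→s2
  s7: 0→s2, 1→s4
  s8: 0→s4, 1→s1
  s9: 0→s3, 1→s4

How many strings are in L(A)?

7

The useful subgraph on states {s0, s1, s3, s7, s8} is acyclic, so L(A) is finite; the longest accepting path visits 4 useful states, giving maximum string length 3.
Counting accepting paths from s0 by length: 1 of length 0, 2 of length 1, 2 of length 2, 2 of length 3. Total 7.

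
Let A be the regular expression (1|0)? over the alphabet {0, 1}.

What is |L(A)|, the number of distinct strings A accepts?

The expression has no Kleene star, so L(A) is finite. Expanding the alternatives gives {ε, 0, 1}.
That is 1 of length 0, 2 of length 1: 3 strings in all.

3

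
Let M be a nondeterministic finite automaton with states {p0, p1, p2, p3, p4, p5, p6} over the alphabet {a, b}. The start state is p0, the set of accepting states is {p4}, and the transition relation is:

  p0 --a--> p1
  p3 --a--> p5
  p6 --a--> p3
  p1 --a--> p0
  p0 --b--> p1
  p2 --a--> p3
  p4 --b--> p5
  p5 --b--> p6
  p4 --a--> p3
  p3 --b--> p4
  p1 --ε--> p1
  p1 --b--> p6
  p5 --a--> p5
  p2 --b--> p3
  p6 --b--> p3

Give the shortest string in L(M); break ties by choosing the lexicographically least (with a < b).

abab

A breadth-first search from p0 reaches an accepting state first via the path p0 → p1 → p6 → p3 → p4 on input abab.
No string of length < 4 is accepted (BFS exhausts all shorter strings without reaching an accepting state), and abab is the lexicographically least accepting string of length 4.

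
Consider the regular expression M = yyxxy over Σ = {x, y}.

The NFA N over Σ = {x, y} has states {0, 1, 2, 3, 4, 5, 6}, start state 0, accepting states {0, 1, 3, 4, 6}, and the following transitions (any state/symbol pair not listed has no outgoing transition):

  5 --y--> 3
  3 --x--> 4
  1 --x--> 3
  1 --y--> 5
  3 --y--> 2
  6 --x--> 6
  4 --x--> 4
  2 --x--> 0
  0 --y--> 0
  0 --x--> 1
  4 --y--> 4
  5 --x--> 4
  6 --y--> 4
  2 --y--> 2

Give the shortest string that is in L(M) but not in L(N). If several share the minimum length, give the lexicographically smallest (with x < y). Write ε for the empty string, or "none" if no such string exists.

The string yyxxy is accepted by M but not by N.
No shorter string lies in the difference, and yyxxy is the lexicographically first length-5 string in L(M) \ L(N).

yyxxy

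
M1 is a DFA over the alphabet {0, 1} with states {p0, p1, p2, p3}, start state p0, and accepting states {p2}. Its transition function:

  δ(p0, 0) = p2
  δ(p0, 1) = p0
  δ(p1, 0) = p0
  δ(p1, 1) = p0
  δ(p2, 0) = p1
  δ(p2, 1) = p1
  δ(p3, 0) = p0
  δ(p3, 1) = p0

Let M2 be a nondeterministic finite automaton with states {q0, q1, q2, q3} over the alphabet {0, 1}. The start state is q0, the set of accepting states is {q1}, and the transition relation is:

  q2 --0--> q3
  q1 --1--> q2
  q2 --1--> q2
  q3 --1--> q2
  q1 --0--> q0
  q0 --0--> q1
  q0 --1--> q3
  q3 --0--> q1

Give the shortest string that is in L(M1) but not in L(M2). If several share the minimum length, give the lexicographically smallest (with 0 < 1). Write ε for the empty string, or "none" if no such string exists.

The string 110 is accepted by M1 but not by M2.
No shorter string lies in the difference, and 110 is the lexicographically first length-3 string in L(M1) \ L(M2).

110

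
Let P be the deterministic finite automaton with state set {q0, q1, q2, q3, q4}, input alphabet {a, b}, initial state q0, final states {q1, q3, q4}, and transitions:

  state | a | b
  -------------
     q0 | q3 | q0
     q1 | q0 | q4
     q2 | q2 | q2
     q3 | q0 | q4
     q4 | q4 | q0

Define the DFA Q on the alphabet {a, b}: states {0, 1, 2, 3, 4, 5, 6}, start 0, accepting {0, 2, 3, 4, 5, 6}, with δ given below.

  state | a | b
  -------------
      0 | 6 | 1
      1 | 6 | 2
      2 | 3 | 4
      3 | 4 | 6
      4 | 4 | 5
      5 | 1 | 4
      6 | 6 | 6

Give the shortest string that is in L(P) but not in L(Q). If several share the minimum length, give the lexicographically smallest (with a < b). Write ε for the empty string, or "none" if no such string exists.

bbbba

The string bbbba is accepted by P but not by Q.
No shorter string lies in the difference, and bbbba is the lexicographically first length-5 string in L(P) \ L(Q).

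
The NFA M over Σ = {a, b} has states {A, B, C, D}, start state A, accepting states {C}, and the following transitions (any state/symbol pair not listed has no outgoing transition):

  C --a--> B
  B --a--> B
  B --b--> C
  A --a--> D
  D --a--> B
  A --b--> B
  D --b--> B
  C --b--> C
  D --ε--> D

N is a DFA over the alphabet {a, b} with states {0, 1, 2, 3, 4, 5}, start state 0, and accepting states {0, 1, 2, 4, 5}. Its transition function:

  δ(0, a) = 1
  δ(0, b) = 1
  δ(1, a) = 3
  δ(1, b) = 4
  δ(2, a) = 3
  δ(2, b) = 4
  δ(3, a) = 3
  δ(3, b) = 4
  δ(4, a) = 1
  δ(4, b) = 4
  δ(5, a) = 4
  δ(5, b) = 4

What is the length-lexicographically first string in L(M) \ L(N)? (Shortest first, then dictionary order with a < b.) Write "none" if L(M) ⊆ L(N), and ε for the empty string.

none

Exploring the product automaton M × N from the start pair (A, 0), following both machines on each input symbol, reaches 6 state pairs: (A, 0), (D, 1), (B, 1), (B, 3), (B, 4), (C, 4).
M accepts in {C} and N accepts in {0, 1, 2, 4, 5}. The reachable pairs whose M-component is accepting are (C, 4); in each of them the N-component is accepting too, so the product for L(M) \ L(N) (M-component accepting, N-component rejecting) has no reachable accepting pair and the difference is empty.
So every string accepted by M is also accepted by N: L(M) \ L(N) = ∅ and there is no such string.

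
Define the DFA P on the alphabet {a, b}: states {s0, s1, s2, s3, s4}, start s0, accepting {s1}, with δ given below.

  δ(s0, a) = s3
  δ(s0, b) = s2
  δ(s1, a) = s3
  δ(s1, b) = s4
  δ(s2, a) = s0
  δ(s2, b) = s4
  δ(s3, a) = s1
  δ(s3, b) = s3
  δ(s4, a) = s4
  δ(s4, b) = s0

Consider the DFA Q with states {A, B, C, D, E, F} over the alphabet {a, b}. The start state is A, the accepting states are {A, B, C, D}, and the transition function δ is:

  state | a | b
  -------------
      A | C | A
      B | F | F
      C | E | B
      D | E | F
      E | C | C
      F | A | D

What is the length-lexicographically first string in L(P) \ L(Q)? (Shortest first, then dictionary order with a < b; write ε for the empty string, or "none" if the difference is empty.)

The string aa is accepted by P but not by Q.
No shorter string lies in the difference, and aa is the lexicographically first length-2 string in L(P) \ L(Q).

aa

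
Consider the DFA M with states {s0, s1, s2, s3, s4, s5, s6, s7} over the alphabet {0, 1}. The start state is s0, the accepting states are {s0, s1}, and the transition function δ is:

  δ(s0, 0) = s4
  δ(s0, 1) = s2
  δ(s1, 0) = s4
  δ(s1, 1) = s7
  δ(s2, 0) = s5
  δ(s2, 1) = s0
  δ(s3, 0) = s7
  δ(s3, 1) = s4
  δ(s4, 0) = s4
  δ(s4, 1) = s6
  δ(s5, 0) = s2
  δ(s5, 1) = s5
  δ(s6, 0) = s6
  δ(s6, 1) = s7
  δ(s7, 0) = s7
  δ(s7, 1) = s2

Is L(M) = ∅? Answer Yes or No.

The empty string ε is accepted: the run s0 ends in the accepting state s0.
Since at least one string is accepted, L(M) is not empty.

No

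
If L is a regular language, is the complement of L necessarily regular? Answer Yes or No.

Take a complete DFA for L and swap accepting and non-accepting states; the resulting DFA accepts exactly Σ* \ L.
So the regular languages are closed under complement.

Yes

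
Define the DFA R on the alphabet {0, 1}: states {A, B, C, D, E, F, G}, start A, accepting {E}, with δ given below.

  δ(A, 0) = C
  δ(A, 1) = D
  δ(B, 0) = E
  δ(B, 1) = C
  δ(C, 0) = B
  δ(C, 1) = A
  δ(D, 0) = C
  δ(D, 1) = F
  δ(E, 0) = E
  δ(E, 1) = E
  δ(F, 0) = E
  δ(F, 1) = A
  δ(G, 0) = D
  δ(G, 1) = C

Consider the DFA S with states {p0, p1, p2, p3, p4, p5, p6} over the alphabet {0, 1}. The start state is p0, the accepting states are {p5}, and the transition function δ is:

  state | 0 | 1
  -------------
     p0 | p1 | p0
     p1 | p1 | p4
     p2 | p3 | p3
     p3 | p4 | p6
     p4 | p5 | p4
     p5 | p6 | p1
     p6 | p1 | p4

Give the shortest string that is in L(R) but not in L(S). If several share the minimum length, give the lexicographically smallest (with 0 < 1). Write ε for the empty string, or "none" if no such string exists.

The string 000 is accepted by R but not by S.
No shorter string lies in the difference, and 000 is the lexicographically first length-3 string in L(R) \ L(S).

000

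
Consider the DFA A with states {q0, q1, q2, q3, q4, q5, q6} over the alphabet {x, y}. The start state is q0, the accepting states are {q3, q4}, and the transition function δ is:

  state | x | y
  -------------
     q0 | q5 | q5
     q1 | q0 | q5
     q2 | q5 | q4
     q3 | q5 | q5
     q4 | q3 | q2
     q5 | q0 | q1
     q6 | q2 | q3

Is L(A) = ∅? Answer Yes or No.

Yes

The states reachable from the start state are {q0, q1, q5}.
None of the accepting states {q3, q4} is reachable, so no string is accepted and L(A) = ∅.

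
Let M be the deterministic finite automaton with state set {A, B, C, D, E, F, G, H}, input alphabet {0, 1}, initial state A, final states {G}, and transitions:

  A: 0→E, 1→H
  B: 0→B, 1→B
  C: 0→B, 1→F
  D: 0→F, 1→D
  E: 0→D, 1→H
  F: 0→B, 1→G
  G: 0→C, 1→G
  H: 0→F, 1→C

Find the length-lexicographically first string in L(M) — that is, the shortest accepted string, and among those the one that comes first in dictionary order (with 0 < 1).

A breadth-first search from A reaches an accepting state first via the path A → H → F → G on input 101.
No string of length < 3 is accepted (BFS exhausts all shorter strings without reaching an accepting state), and 101 is the lexicographically least accepting string of length 3.

101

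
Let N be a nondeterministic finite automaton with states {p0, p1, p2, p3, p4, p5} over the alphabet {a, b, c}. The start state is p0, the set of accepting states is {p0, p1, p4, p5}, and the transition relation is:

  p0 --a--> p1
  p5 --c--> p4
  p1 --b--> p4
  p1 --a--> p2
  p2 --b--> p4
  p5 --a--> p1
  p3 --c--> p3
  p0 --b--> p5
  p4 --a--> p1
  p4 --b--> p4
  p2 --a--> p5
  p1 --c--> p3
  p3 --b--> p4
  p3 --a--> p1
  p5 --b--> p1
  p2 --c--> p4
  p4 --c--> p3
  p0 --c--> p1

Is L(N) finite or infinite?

State p1 is reachable from the start and can reach an accepting state, and it lies on the cycle p1 → p2 → p4 → p1.
Traversing that cycle any number of times yields accepted strings of unbounded length, so the language is infinite.

infinite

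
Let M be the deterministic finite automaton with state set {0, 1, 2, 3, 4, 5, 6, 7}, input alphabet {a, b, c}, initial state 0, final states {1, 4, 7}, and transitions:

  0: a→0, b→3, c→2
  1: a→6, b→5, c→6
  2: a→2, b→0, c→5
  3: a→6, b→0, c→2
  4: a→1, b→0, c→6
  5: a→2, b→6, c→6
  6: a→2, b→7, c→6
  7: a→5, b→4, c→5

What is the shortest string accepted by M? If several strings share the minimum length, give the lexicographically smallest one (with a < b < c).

A breadth-first search from 0 reaches an accepting state first via the path 0 → 3 → 6 → 7 on input bab.
No string of length < 3 is accepted (BFS exhausts all shorter strings without reaching an accepting state), and bab is the lexicographically least accepting string of length 3.

bab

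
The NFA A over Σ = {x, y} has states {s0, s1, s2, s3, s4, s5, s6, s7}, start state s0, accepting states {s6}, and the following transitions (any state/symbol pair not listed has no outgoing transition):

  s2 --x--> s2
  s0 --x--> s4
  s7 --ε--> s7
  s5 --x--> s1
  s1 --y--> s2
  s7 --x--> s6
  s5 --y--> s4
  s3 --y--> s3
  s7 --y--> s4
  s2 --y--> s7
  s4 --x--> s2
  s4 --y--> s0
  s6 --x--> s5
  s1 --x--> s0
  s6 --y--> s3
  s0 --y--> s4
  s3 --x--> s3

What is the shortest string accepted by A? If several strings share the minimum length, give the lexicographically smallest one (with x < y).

xxyx

A breadth-first search from s0 reaches an accepting state first via the path s0 → s4 → s2 → s7 → s6 on input xxyx.
No string of length < 4 is accepted (BFS exhausts all shorter strings without reaching an accepting state), and xxyx is the lexicographically least accepting string of length 4.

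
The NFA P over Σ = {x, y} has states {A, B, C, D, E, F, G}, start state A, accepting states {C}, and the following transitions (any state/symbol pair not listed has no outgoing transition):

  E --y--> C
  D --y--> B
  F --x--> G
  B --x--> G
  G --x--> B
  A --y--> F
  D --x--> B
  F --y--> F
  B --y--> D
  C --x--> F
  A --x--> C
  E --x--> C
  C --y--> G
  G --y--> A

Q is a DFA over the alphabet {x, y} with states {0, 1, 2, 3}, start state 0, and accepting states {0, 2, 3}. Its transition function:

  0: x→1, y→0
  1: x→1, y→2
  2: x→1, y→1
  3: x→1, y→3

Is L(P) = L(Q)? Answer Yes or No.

The string x is accepted by P but rejected by Q.
So L(P) ≠ L(Q).

No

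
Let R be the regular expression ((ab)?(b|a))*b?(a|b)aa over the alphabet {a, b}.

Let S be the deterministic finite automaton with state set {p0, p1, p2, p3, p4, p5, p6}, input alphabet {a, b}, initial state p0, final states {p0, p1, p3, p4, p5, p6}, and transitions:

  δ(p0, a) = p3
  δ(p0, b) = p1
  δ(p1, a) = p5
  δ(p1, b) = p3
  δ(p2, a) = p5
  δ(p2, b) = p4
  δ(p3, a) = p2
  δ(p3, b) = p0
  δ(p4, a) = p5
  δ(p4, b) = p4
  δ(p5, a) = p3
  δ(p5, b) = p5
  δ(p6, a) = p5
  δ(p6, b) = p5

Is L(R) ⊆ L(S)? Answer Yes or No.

No

The string abaa is in L(R) but not in L(S).
So L(R) ⊄ L(S).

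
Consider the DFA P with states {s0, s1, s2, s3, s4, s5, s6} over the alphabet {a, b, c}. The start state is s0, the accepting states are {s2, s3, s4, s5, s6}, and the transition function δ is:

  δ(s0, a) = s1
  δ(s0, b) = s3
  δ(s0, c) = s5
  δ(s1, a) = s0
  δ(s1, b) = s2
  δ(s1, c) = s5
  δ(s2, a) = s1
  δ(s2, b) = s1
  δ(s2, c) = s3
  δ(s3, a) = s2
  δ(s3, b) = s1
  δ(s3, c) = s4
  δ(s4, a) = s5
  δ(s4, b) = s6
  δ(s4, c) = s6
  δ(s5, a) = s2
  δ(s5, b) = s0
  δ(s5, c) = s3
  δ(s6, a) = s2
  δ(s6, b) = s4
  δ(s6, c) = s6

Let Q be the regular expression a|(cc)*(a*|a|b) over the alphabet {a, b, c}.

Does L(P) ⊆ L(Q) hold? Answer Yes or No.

The string c is in L(P) but not in L(Q).
So L(P) ⊄ L(Q).

No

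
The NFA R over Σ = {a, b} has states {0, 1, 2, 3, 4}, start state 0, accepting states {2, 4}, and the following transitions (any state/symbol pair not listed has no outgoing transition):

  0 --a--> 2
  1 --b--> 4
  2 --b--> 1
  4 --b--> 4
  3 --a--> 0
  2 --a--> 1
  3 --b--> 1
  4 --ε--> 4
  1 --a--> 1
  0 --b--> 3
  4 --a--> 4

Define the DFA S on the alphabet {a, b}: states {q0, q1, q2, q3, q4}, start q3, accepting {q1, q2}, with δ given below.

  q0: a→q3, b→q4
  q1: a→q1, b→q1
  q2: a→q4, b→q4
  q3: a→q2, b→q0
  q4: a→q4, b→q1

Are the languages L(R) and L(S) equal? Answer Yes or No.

Exploring the product automaton R × S from the start pair (0, q3), following both machines on each input symbol, reaches 5 state pairs: (0, q3), (2, q2), (3, q0), (1, q4), (4, q1).
R accepts in {2, 4} and S accepts in {q1, q2}. In every reachable pair the two components are either both accepting — (2, q2), (4, q1) — or both non-accepting, so no string is accepted by exactly one of the machines: L(R) \ L(S) and L(S) \ L(R) are both empty.
Hence every string is accepted by R iff it is accepted by S, and the two languages coincide.

Yes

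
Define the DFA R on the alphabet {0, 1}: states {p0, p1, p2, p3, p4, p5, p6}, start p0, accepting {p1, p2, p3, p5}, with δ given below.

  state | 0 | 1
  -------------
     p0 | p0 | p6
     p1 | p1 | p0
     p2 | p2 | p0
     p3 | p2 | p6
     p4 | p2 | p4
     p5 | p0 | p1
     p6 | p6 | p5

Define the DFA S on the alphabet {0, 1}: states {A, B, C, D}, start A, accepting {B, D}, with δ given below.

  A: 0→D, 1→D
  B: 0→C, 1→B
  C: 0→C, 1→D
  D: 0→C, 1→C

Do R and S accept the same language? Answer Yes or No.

No

The string 11 is accepted by R but rejected by S.
So L(R) ≠ L(S).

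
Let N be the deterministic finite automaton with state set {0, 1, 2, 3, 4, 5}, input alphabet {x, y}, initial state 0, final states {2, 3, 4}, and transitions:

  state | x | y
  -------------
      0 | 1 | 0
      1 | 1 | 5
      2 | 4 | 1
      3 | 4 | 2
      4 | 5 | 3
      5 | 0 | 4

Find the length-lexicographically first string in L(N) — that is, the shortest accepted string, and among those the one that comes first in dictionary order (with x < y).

A breadth-first search from 0 reaches an accepting state first via the path 0 → 1 → 5 → 4 on input xyy.
No string of length < 3 is accepted (BFS exhausts all shorter strings without reaching an accepting state), and xyy is the lexicographically least accepting string of length 3.

xyy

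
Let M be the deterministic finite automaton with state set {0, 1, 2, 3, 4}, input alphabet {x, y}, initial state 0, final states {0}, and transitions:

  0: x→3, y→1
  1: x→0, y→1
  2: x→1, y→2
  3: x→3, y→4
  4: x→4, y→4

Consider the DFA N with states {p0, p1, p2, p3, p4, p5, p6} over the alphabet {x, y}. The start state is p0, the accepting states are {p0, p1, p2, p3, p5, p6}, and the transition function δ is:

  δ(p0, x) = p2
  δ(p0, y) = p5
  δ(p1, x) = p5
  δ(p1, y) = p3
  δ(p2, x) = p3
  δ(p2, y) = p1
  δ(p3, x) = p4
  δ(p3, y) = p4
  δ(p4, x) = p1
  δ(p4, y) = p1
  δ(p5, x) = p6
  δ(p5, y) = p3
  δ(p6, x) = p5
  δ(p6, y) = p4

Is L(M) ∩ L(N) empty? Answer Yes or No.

The empty string ε is accepted by both M and N.
Hence L(M) ∩ L(N) ≠ ∅.

No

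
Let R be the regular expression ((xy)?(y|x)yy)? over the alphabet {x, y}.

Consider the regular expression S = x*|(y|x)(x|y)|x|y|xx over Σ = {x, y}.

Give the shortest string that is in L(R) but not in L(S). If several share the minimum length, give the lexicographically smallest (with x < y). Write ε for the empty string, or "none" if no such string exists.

xyy

The string xyy is accepted by R but not by S.
No shorter string lies in the difference, and xyy is the lexicographically first length-3 string in L(R) \ L(S).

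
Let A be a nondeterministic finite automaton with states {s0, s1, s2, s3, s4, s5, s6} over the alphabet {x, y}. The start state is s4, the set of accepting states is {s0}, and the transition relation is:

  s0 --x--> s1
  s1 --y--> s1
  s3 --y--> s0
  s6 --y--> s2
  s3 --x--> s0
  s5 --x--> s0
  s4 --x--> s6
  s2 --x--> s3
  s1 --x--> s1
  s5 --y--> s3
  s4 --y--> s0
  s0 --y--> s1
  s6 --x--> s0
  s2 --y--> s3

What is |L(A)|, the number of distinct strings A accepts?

6

The useful subgraph on states {s0, s2, s3, s4, s6} is acyclic, so L(A) is finite; the longest accepting path visits 5 useful states, giving maximum string length 4.
Counting accepting paths from s4 by length: 1 of length 1, 1 of length 2, 4 of length 4. Total 6.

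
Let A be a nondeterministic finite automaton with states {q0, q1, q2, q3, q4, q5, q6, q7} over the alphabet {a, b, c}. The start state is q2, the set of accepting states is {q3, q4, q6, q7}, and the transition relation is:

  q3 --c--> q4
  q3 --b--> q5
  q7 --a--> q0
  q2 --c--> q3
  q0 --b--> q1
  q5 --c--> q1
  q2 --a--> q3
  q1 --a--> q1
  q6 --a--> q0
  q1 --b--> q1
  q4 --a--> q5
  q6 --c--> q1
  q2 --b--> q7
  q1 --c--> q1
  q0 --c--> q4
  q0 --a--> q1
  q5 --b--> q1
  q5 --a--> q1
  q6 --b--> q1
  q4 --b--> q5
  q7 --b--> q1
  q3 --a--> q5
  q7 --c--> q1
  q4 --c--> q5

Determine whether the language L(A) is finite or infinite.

The useful states (reachable from q2 and able to reach an accepting state) are {q0, q2, q3, q4, q7}.
Restricted to these states the transition graph has no cycle, so every accepting path has bounded length and L is finite.

finite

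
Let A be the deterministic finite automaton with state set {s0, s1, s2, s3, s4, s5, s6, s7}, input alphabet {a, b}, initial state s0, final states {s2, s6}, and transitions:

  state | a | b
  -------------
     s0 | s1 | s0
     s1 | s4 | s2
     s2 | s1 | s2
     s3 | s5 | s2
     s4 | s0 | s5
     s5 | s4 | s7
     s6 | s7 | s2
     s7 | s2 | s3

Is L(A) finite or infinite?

infinite

State s0 is reachable from the start and can reach an accepting state, and it lies on the cycle s0 → s0.
Traversing that cycle any number of times yields accepted strings of unbounded length, so the language is infinite.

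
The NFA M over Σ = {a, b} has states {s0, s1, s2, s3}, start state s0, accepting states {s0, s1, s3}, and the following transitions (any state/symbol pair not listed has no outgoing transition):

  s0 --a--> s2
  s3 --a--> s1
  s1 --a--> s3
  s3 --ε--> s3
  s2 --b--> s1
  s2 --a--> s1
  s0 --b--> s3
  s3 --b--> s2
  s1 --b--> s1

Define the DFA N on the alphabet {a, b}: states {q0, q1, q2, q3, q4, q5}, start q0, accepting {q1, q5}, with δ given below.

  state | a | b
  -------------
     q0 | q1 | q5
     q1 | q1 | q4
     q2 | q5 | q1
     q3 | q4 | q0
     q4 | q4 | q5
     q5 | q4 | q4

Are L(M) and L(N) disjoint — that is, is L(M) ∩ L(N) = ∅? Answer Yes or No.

No

The string b is accepted by both M and N.
Hence L(M) ∩ L(N) ≠ ∅.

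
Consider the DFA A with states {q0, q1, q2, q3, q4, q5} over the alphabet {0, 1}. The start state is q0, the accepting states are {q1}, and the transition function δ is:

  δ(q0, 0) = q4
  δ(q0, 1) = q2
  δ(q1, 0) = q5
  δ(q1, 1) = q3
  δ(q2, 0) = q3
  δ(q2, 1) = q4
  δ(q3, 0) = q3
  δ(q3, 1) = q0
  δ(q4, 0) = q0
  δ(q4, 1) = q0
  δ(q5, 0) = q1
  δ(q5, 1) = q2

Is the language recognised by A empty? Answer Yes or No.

Yes

The states reachable from the start state are {q0, q2, q3, q4}.
None of the accepting states {q1} is reachable, so no string is accepted and L(A) = ∅.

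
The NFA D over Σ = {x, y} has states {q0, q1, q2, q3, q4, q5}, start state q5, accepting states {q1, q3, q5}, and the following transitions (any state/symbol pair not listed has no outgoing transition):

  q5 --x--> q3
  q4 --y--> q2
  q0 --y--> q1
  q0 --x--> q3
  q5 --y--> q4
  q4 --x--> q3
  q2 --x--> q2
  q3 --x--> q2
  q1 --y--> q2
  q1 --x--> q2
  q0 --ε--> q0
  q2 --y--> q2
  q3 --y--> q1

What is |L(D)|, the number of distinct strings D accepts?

5

The useful subgraph on states {q1, q3, q4, q5} is acyclic, so L(D) is finite; the longest accepting path visits 4 useful states, giving maximum string length 3.
Counting accepting paths from q5 by length: 1 of length 0, 1 of length 1, 2 of length 2, 1 of length 3. Total 5.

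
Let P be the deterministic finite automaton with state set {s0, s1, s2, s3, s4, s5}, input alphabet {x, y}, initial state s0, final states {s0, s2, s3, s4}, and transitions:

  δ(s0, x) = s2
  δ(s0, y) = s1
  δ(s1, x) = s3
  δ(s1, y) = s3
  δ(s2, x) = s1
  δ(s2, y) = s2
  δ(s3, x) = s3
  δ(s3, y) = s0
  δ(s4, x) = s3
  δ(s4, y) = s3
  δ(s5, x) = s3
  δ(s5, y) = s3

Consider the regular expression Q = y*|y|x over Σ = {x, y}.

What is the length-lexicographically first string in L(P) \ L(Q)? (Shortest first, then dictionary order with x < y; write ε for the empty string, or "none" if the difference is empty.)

The string xy is accepted by P but not by Q.
No shorter string lies in the difference, and xy is the lexicographically first length-2 string in L(P) \ L(Q).

xy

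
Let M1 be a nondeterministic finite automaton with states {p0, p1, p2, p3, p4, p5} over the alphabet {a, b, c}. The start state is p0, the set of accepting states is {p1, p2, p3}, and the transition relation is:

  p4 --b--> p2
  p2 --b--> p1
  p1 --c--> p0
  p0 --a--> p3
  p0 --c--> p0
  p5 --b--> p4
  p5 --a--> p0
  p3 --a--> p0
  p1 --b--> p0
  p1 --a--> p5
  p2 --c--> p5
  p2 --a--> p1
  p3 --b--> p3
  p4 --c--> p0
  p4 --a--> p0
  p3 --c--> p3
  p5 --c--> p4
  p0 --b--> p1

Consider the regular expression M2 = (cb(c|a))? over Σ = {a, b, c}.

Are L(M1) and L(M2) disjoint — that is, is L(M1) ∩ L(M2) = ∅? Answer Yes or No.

Converting the expression M2 to a DFA (subset construction, then merging equivalent states) gives the minimal DFA with states {r0, r1, r2, r3, r4}, start state r0, accepting states {r0, r4} and transitions r0: a→r1, b→r1, c→r2; r1: a→r1, b→r1, c→r1; r2: a→r1, b→r3, c→r1; r3: a→r4, b→r1, c→r4; r4: a→r1, b→r1, c→r1.
Exploring the product automaton M1 × M2 from the start pair (p0, r0), following both machines on each input symbol, reaches 11 state pairs: (p0, r0), (p3, r1), (p1, r1), (p0, r2), (p0, r1), (p5, r1), (p1, r3), (p4, r1), (p5, r4), (p0, r4), (p2, r1).
M1 accepts in {p1, p2, p3} and M2 accepts in {r0, r4}; no reachable pair has both components accepting, so no string drives both machines to acceptance simultaneously and L(M1) ∩ L(M2) = ∅.
So no string is accepted by both, and the intersection is empty.

Yes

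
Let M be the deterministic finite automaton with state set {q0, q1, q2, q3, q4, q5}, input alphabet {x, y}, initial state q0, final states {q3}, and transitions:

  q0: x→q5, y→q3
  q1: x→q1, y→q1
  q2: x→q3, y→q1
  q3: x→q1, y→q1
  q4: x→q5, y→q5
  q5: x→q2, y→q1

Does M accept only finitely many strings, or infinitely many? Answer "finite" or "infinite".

The useful states (reachable from q0 and able to reach an accepting state) are {q0, q2, q3, q5}.
Restricted to these states the transition graph has no cycle, so every accepting path has bounded length and L is finite.

finite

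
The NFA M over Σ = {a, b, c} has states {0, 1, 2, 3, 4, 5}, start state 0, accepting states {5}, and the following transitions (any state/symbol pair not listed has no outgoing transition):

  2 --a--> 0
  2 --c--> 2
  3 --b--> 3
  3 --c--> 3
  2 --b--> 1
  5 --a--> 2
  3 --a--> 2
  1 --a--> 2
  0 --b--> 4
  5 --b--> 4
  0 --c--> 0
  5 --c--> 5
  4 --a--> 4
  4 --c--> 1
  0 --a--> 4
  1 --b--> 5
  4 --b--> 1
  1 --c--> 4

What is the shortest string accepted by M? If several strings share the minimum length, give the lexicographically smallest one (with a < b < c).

A breadth-first search from 0 reaches an accepting state first via the path 0 → 4 → 1 → 5 on input abb.
No string of length < 3 is accepted (BFS exhausts all shorter strings without reaching an accepting state), and abb is the lexicographically least accepting string of length 3.

abb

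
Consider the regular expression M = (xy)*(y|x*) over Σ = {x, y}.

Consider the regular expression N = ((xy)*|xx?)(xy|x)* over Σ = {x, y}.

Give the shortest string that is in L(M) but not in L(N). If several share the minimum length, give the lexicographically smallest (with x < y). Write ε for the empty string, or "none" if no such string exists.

y

The string y is accepted by M but not by N.
No shorter string lies in the difference, and y is the lexicographically first length-1 string in L(M) \ L(N).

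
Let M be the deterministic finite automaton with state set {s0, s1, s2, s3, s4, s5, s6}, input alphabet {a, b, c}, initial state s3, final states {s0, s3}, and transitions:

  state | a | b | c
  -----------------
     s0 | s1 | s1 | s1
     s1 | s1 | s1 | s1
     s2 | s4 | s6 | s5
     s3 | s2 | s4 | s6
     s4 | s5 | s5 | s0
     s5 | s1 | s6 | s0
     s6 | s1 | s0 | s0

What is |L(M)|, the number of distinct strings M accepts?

The useful subgraph on states {s0, s2, s3, s4, s5, s6} is acyclic, so L(M) is finite; the longest accepting path visits 6 useful states, giving maximum string length 5.
Counting accepting paths from s3 by length: 1 of length 0, 3 of length 2, 6 of length 3, 8 of length 4, 4 of length 5. Total 22.

22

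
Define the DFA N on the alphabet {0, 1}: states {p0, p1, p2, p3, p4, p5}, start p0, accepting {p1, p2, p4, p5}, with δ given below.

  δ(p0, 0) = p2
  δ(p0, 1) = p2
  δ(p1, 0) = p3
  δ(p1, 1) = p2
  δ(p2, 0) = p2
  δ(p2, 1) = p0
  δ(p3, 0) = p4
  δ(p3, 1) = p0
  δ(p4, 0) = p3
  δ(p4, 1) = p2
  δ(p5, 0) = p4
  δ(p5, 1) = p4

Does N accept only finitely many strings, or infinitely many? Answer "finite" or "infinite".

infinite

State p0 is reachable from the start and can reach an accepting state, and it lies on the cycle p0 → p2 → p0.
Traversing that cycle any number of times yields accepted strings of unbounded length, so the language is infinite.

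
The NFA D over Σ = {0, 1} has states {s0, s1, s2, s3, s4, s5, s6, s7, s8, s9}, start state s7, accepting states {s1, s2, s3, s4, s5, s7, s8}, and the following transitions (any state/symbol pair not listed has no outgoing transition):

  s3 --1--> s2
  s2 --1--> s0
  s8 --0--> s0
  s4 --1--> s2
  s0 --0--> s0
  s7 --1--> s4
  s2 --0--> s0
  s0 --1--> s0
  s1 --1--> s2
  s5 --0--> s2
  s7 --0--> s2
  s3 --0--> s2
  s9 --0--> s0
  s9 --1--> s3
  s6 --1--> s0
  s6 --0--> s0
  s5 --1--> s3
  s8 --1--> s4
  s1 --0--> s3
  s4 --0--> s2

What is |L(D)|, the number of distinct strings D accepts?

The useful subgraph on states {s2, s4, s7} is acyclic, so L(D) is finite; the longest accepting path visits 3 useful states, giving maximum string length 2.
Counting accepting paths from s7 by length: 1 of length 0, 2 of length 1, 2 of length 2. Total 5.

5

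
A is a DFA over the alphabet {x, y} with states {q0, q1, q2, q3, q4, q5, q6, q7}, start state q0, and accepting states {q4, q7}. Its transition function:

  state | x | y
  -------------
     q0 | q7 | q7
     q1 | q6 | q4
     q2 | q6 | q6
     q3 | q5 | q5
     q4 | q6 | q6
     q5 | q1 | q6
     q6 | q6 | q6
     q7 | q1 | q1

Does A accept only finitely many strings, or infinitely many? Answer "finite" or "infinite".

finite

The useful states (reachable from q0 and able to reach an accepting state) are {q0, q1, q4, q7}.
Restricted to these states the transition graph has no cycle, so every accepting path has bounded length and L is finite.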